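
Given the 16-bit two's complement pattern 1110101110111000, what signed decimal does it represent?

Binary: 1110101110111000
Sign bit: 1 (negative)
Invert: 0001010001000111
Add 1:  0001010001001000
Magnitude: 0001010001001000 = 4096 + 1024 + 64 + 8 = 5192
Value: -5192



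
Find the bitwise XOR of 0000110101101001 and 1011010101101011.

XOR: 1 when bits differ
  0000110101101001
^ 1011010101101011
------------------
  1011100000000010
Decimal: 3433 ^ 46443 = 47106



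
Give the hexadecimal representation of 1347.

Using repeated division by 16 (digits 10–15 are A–F):
1347 ÷ 16 = 84 remainder 3
84 ÷ 16 = 5 remainder 4
5 ÷ 16 = 0 remainder 5
Reading remainders bottom to top: 543



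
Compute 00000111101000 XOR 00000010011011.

XOR: 1 when bits differ
  00000111101000
^ 00000010011011
----------------
  00000101110011
Decimal: 488 ^ 155 = 371



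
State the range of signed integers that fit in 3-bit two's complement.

For 3-bit two's complement:
Minimum: -2^2 = -4
Maximum: 2^2 - 1 = 3



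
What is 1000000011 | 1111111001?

OR: 1 when either bit is 1
  1000000011
| 1111111001
------------
  1111111011
Decimal: 515 | 1017 = 1019



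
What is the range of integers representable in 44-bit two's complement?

For 44-bit two's complement:
Minimum: -2^43 = -8796093022208
Maximum: 2^43 - 1 = 8796093022207



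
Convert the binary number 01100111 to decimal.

Sum of powers of 2 for each 1-bit:
2^0 + 2^1 + 2^2 + 2^5 + 2^6
= 1 + 2 + 4 + 32 + 64
= 103



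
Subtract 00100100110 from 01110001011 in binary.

Method 1 - Direct subtraction (column by column from the right: bit − bit − borrow-in; if negative, add 2 and borrow 1 from the next column):
borrow: 00011001000
        01110001011
-       00100100110
-------------------
        01001100101

Method 2 - Add two's complement:
Two's complement of 00100100110: invert → 11011011001, add 1 → 11011011010
  01110001011
+ 11011011010
-------------
 101001100101  (end carry out of the top bit = 1)
Discarding the end carry: 01001100101
Decimal check:
  01110001011 = 512 + 256 + 128 + 8 + 2 + 1 = 907
  00100100110 = 256 + 32 + 4 + 2 = 294
  907 - 294 = 613, and 01001100101 = 512 + 64 + 32 + 4 + 1 = 613 ✓



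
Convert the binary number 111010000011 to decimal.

Sum of powers of 2 for each 1-bit:
2^0 + 2^1 + 2^7 + 2^9 + 2^10 + 2^11
= 1 + 2 + 128 + 512 + 1024 + 2048
= 3715



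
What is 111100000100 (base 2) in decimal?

Sum of powers of 2 for each 1-bit:
2^2 + 2^8 + 2^9 + 2^10 + 2^11
= 4 + 256 + 512 + 1024 + 2048
= 3844



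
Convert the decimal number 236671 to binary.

Using repeated division by 2:
236671 ÷ 2 = 118335 remainder 1
118335 ÷ 2 = 59167 remainder 1
59167 ÷ 2 = 29583 remainder 1
29583 ÷ 2 = 14791 remainder 1
14791 ÷ 2 = 7395 remainder 1
7395 ÷ 2 = 3697 remainder 1
3697 ÷ 2 = 1848 remainder 1
1848 ÷ 2 = 924 remainder 0
924 ÷ 2 = 462 remainder 0
462 ÷ 2 = 231 remainder 0
231 ÷ 2 = 115 remainder 1
115 ÷ 2 = 57 remainder 1
57 ÷ 2 = 28 remainder 1
28 ÷ 2 = 14 remainder 0
14 ÷ 2 = 7 remainder 0
7 ÷ 2 = 3 remainder 1
3 ÷ 2 = 1 remainder 1
1 ÷ 2 = 0 remainder 1
Reading remainders bottom to top: 111001110001111111



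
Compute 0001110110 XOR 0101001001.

XOR: 1 when bits differ
  0001110110
^ 0101001001
------------
  0100111111
Decimal: 118 ^ 329 = 319



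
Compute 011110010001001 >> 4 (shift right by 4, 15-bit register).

Original: 011110010001001 (decimal 15497)
Shift right by 4 positions
Drop the 4 low bits; fill with zeros on the left
Result: 000001111001000 (decimal 968)
Equivalent: 15497 >> 4 = 15497 ÷ 2^4 = 968



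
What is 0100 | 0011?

OR: 1 when either bit is 1
  0100
| 0011
------
  0111
Decimal: 4 | 3 = 7



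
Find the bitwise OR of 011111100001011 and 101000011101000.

OR: 1 when either bit is 1
  011111100001011
| 101000011101000
-----------------
  111111111101011
Decimal: 16139 | 20712 = 32747



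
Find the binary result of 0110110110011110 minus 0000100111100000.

Method 1 - Direct subtraction (column by column from the right: bit − bit − borrow-in; if negative, add 2 and borrow 1 from the next column):
borrow: 0000011111000000
        0110110110011110
-       0000100111100000
------------------------
        0110001110111110

Method 2 - Add two's complement:
Two's complement of 0000100111100000: invert → 1111011000011111, add 1 → 1111011000100000
  0110110110011110
+ 1111011000100000
------------------
 10110001110111110  (end carry out of the top bit = 1)
Discarding the end carry: 0110001110111110
Decimal check:
  0110110110011110 = 16384 + 8192 + 2048 + 1024 + 256 + 128 + 16 + 8 + 4 + 2 = 28062
  0000100111100000 = 2048 + 256 + 128 + 64 + 32 = 2528
  28062 - 2528 = 25534, and 0110001110111110 = 16384 + 8192 + 512 + 256 + 128 + 32 + 16 + 8 + 4 + 2 = 25534 ✓



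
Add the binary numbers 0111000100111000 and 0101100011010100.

Add column by column from the right: bit + bit + carry-in; write the sum mod 2, carry 1 when the sum is 2 or 3.
carry:  1110001111100000
        0111000100111000
+       0101100011010100
------------------------
       01100101000001100
(the carry out of the leftmost column, 0, becomes the leading bit)
Decimal check:
  0111000100111000 = 16384 + 8192 + 4096 + 256 + 32 + 16 + 8 = 28984
  0101100011010100 = 16384 + 4096 + 2048 + 128 + 64 + 16 + 4 = 22740
  28984 + 22740 = 51724, and 01100101000001100 = 32768 + 16384 + 2048 + 512 + 8 + 4 = 51724 ✓



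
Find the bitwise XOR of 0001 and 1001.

XOR: 1 when bits differ
  0001
^ 1001
------
  1000
Decimal: 1 ^ 9 = 8



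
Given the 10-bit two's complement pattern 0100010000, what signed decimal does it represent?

Binary: 0100010000
Sign bit: 0 (non-negative)
Read directly as an unsigned value:
0100010000 = 256 + 16 = 272
Value: 272



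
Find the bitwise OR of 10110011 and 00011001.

OR: 1 when either bit is 1
  10110011
| 00011001
----------
  10111011
Decimal: 179 | 25 = 187



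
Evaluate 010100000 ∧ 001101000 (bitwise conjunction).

AND: 1 only when both bits are 1
  010100000
& 001101000
-----------
  000100000
Decimal: 160 & 104 = 32



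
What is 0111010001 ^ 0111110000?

XOR: 1 when bits differ
  0111010001
^ 0111110000
------------
  0000100001
Decimal: 465 ^ 496 = 33



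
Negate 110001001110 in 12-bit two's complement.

Original (sign bit 1, negative): 110001001110
Step 1 - Invert all bits: 001110110001
Step 2 - Add 1: 001110110010
Verification: 110001001110 + 001110110010 = 1000000000000; discarding the end carry (carry out of the top bit) leaves the 12-bit value 000000000000, as required for x + (-x)



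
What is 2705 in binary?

Using repeated division by 2:
2705 ÷ 2 = 1352 remainder 1
1352 ÷ 2 = 676 remainder 0
676 ÷ 2 = 338 remainder 0
338 ÷ 2 = 169 remainder 0
169 ÷ 2 = 84 remainder 1
84 ÷ 2 = 42 remainder 0
42 ÷ 2 = 21 remainder 0
21 ÷ 2 = 10 remainder 1
10 ÷ 2 = 5 remainder 0
5 ÷ 2 = 2 remainder 1
2 ÷ 2 = 1 remainder 0
1 ÷ 2 = 0 remainder 1
Reading remainders bottom to top: 101010010001



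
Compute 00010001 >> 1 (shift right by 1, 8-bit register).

Original: 00010001 (decimal 17)
Shift right by 1 position
Drop the 1 low bit; fill with zero on the left
Result: 00001000 (decimal 8)
Equivalent: 17 >> 1 = 17 ÷ 2^1 = 8



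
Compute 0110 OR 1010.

OR: 1 when either bit is 1
  0110
| 1010
------
  1110
Decimal: 6 | 10 = 14



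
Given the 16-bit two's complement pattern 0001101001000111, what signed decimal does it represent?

Binary: 0001101001000111
Sign bit: 0 (non-negative)
Read directly as an unsigned value:
0001101001000111 = 4096 + 2048 + 512 + 64 + 4 + 2 + 1 = 6727
Value: 6727



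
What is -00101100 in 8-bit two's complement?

Original: 00101100
Step 1 - Invert all bits: 11010011
Step 2 - Add 1: 11010100
Verification: 00101100 + 11010100 = 100000000; discarding the end carry (carry out of the top bit) leaves the 8-bit value 00000000, as required for x + (-x)



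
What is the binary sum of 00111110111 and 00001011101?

Add column by column from the right: bit + bit + carry-in; write the sum mod 2, carry 1 when the sum is 2 or 3.
carry:  01111111110
        00111110111
+       00001011101
-------------------
       001001010100
(the carry out of the leftmost column, 0, becomes the leading bit)
Decimal check:
  00111110111 = 256 + 128 + 64 + 32 + 16 + 4 + 2 + 1 = 503
  00001011101 = 64 + 16 + 8 + 4 + 1 = 93
  503 + 93 = 596, and 001001010100 = 512 + 64 + 16 + 4 = 596 ✓



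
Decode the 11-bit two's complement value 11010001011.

Binary: 11010001011
Sign bit: 1 (negative)
Invert: 00101110100
Add 1:  00101110101
Magnitude: 00101110101 = 256 + 64 + 32 + 16 + 4 + 1 = 373
Value: -373



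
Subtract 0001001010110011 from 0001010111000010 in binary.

Method 1 - Direct subtraction (column by column from the right: bit − bit − borrow-in; if negative, add 2 and borrow 1 from the next column):
borrow: 0000010001111110
        0001010111000010
-       0001001010110011
------------------------
        0000001100001111

Method 2 - Add two's complement:
Two's complement of 0001001010110011: invert → 1110110101001100, add 1 → 1110110101001101
  0001010111000010
+ 1110110101001101
------------------
 10000001100001111  (end carry out of the top bit = 1)
Discarding the end carry: 0000001100001111
Decimal check:
  0001010111000010 = 4096 + 1024 + 256 + 128 + 64 + 2 = 5570
  0001001010110011 = 4096 + 512 + 128 + 32 + 16 + 2 + 1 = 4787
  5570 - 4787 = 783, and 0000001100001111 = 512 + 256 + 8 + 4 + 2 + 1 = 783 ✓



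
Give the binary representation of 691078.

Using repeated division by 2:
691078 ÷ 2 = 345539 remainder 0
345539 ÷ 2 = 172769 remainder 1
172769 ÷ 2 = 86384 remainder 1
86384 ÷ 2 = 43192 remainder 0
43192 ÷ 2 = 21596 remainder 0
21596 ÷ 2 = 10798 remainder 0
10798 ÷ 2 = 5399 remainder 0
5399 ÷ 2 = 2699 remainder 1
2699 ÷ 2 = 1349 remainder 1
1349 ÷ 2 = 674 remainder 1
674 ÷ 2 = 337 remainder 0
337 ÷ 2 = 168 remainder 1
168 ÷ 2 = 84 remainder 0
84 ÷ 2 = 42 remainder 0
42 ÷ 2 = 21 remainder 0
21 ÷ 2 = 10 remainder 1
10 ÷ 2 = 5 remainder 0
5 ÷ 2 = 2 remainder 1
2 ÷ 2 = 1 remainder 0
1 ÷ 2 = 0 remainder 1
Reading remainders bottom to top: 10101000101110000110



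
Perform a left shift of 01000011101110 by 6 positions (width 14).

Original: 01000011101110 (decimal 4334)
Shift left by 6 positions
Append 6 zeros on the right and drop the 6 high bits that overflow the 14-bit width
Result: 11101110000000 (decimal 15232)
Equivalent: 4334 << 6 = 4334 × 2^6 = 277376, truncated to 14 bits = 15232



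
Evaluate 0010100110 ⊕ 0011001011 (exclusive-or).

XOR: 1 when bits differ
  0010100110
^ 0011001011
------------
  0001101101
Decimal: 166 ^ 203 = 109



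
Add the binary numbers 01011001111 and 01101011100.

Add column by column from the right: bit + bit + carry-in; write the sum mod 2, carry 1 when the sum is 2 or 3.
carry:  11110111000
        01011001111
+       01101011100
-------------------
       011000101011
(the carry out of the leftmost column, 0, becomes the leading bit)
Decimal check:
  01011001111 = 512 + 128 + 64 + 8 + 4 + 2 + 1 = 719
  01101011100 = 512 + 256 + 64 + 16 + 8 + 4 = 860
  719 + 860 = 1579, and 011000101011 = 1024 + 512 + 32 + 8 + 2 + 1 = 1579 ✓



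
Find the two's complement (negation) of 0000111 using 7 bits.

Original: 0000111
Step 1 - Invert all bits: 1111000
Step 2 - Add 1: 1111001
Verification: 0000111 + 1111001 = 10000000; discarding the end carry (carry out of the top bit) leaves the 7-bit value 0000000, as required for x + (-x)



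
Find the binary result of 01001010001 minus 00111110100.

Method 1 - Direct subtraction (column by column from the right: bit − bit − borrow-in; if negative, add 2 and borrow 1 from the next column):
borrow: 01111111000
        01001010001
-       00111110100
-------------------
        00001011101

Method 2 - Add two's complement:
Two's complement of 00111110100: invert → 11000001011, add 1 → 11000001100
  01001010001
+ 11000001100
-------------
 100001011101  (end carry out of the top bit = 1)
Discarding the end carry: 00001011101
Decimal check:
  01001010001 = 512 + 64 + 16 + 1 = 593
  00111110100 = 256 + 128 + 64 + 32 + 16 + 4 = 500
  593 - 500 = 93, and 00001011101 = 64 + 16 + 8 + 4 + 1 = 93 ✓



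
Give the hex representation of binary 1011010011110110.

Group into 4-bit nibbles from right:
  1011 = B
  0100 = 4
  1111 = F
  0110 = 6
Result: B4F6



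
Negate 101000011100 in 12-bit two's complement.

Original (sign bit 1, negative): 101000011100
Step 1 - Invert all bits: 010111100011
Step 2 - Add 1: 010111100100
Verification: 101000011100 + 010111100100 = 1000000000000; discarding the end carry (carry out of the top bit) leaves the 12-bit value 000000000000, as required for x + (-x)



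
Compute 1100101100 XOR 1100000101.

XOR: 1 when bits differ
  1100101100
^ 1100000101
------------
  0000101001
Decimal: 812 ^ 773 = 41



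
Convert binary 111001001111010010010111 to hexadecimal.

Group into 4-bit nibbles from right:
  1110 = E
  0100 = 4
  1111 = F
  0100 = 4
  1001 = 9
  0111 = 7
Result: E4F497



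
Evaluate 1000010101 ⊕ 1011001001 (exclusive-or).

XOR: 1 when bits differ
  1000010101
^ 1011001001
------------
  0011011100
Decimal: 533 ^ 713 = 220



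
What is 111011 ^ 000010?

XOR: 1 when bits differ
  111011
^ 000010
--------
  111001
Decimal: 59 ^ 2 = 57



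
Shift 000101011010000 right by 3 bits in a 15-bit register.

Original: 000101011010000 (decimal 2768)
Shift right by 3 positions
Drop the 3 low bits; fill with zeros on the left
Result: 000000101011010 (decimal 346)
Equivalent: 2768 >> 3 = 2768 ÷ 2^3 = 346



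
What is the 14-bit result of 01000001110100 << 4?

Original: 01000001110100 (decimal 4212)
Shift left by 4 positions
Append 4 zeros on the right and drop the 4 high bits that overflow the 14-bit width
Result: 00011101000000 (decimal 1856)
Equivalent: 4212 << 4 = 4212 × 2^4 = 67392, truncated to 14 bits = 1856



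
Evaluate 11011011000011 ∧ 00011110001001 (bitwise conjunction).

AND: 1 only when both bits are 1
  11011011000011
& 00011110001001
----------------
  00011010000001
Decimal: 14019 & 1929 = 1665



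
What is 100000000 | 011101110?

OR: 1 when either bit is 1
  100000000
| 011101110
-----------
  111101110
Decimal: 256 | 238 = 494



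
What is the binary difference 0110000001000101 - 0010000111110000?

Method 1 - Direct subtraction (column by column from the right: bit − bit − borrow-in; if negative, add 2 and borrow 1 from the next column):
borrow: 0111111111100000
        0110000001000101
-       0010000111110000
------------------------
        0011111001010101

Method 2 - Add two's complement:
Two's complement of 0010000111110000: invert → 1101111000001111, add 1 → 1101111000010000
  0110000001000101
+ 1101111000010000
------------------
 10011111001010101  (end carry out of the top bit = 1)
Discarding the end carry: 0011111001010101
Decimal check:
  0110000001000101 = 16384 + 8192 + 64 + 4 + 1 = 24645
  0010000111110000 = 8192 + 256 + 128 + 64 + 32 + 16 = 8688
  24645 - 8688 = 15957, and 0011111001010101 = 8192 + 4096 + 2048 + 1024 + 512 + 64 + 16 + 4 + 1 = 15957 ✓



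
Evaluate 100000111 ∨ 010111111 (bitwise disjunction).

OR: 1 when either bit is 1
  100000111
| 010111111
-----------
  110111111
Decimal: 263 | 191 = 447



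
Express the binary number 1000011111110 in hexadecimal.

Group into 4-bit nibbles from right:
  0001 = 1
  0000 = 0
  1111 = F
  1110 = E
Result: 10FE



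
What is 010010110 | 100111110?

OR: 1 when either bit is 1
  010010110
| 100111110
-----------
  110111110
Decimal: 150 | 318 = 446



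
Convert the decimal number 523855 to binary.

Using repeated division by 2:
523855 ÷ 2 = 261927 remainder 1
261927 ÷ 2 = 130963 remainder 1
130963 ÷ 2 = 65481 remainder 1
65481 ÷ 2 = 32740 remainder 1
32740 ÷ 2 = 16370 remainder 0
16370 ÷ 2 = 8185 remainder 0
8185 ÷ 2 = 4092 remainder 1
4092 ÷ 2 = 2046 remainder 0
2046 ÷ 2 = 1023 remainder 0
1023 ÷ 2 = 511 remainder 1
511 ÷ 2 = 255 remainder 1
255 ÷ 2 = 127 remainder 1
127 ÷ 2 = 63 remainder 1
63 ÷ 2 = 31 remainder 1
31 ÷ 2 = 15 remainder 1
15 ÷ 2 = 7 remainder 1
7 ÷ 2 = 3 remainder 1
3 ÷ 2 = 1 remainder 1
1 ÷ 2 = 0 remainder 1
Reading remainders bottom to top: 1111111111001001111



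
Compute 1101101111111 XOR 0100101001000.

XOR: 1 when bits differ
  1101101111111
^ 0100101001000
---------------
  1001000110111
Decimal: 7039 ^ 2376 = 4663



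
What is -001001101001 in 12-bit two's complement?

Original: 001001101001
Step 1 - Invert all bits: 110110010110
Step 2 - Add 1: 110110010111
Verification: 001001101001 + 110110010111 = 1000000000000; discarding the end carry (carry out of the top bit) leaves the 12-bit value 000000000000, as required for x + (-x)



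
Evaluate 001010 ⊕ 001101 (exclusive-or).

XOR: 1 when bits differ
  001010
^ 001101
--------
  000111
Decimal: 10 ^ 13 = 7



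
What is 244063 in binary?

Using repeated division by 2:
244063 ÷ 2 = 122031 remainder 1
122031 ÷ 2 = 61015 remainder 1
61015 ÷ 2 = 30507 remainder 1
30507 ÷ 2 = 15253 remainder 1
15253 ÷ 2 = 7626 remainder 1
7626 ÷ 2 = 3813 remainder 0
3813 ÷ 2 = 1906 remainder 1
1906 ÷ 2 = 953 remainder 0
953 ÷ 2 = 476 remainder 1
476 ÷ 2 = 238 remainder 0
238 ÷ 2 = 119 remainder 0
119 ÷ 2 = 59 remainder 1
59 ÷ 2 = 29 remainder 1
29 ÷ 2 = 14 remainder 1
14 ÷ 2 = 7 remainder 0
7 ÷ 2 = 3 remainder 1
3 ÷ 2 = 1 remainder 1
1 ÷ 2 = 0 remainder 1
Reading remainders bottom to top: 111011100101011111



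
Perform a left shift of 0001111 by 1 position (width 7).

Original: 0001111 (decimal 15)
Shift left by 1 position
Append 1 zero on the right
Result: 0011110 (decimal 30)
Equivalent: 15 << 1 = 15 × 2^1 = 30



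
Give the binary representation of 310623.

Using repeated division by 2:
310623 ÷ 2 = 155311 remainder 1
155311 ÷ 2 = 77655 remainder 1
77655 ÷ 2 = 38827 remainder 1
38827 ÷ 2 = 19413 remainder 1
19413 ÷ 2 = 9706 remainder 1
9706 ÷ 2 = 4853 remainder 0
4853 ÷ 2 = 2426 remainder 1
2426 ÷ 2 = 1213 remainder 0
1213 ÷ 2 = 606 remainder 1
606 ÷ 2 = 303 remainder 0
303 ÷ 2 = 151 remainder 1
151 ÷ 2 = 75 remainder 1
75 ÷ 2 = 37 remainder 1
37 ÷ 2 = 18 remainder 1
18 ÷ 2 = 9 remainder 0
9 ÷ 2 = 4 remainder 1
4 ÷ 2 = 2 remainder 0
2 ÷ 2 = 1 remainder 0
1 ÷ 2 = 0 remainder 1
Reading remainders bottom to top: 1001011110101011111



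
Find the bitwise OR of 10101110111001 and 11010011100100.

OR: 1 when either bit is 1
  10101110111001
| 11010011100100
----------------
  11111111111101
Decimal: 11193 | 13540 = 16381



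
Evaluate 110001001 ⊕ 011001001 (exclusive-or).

XOR: 1 when bits differ
  110001001
^ 011001001
-----------
  101000000
Decimal: 393 ^ 201 = 320



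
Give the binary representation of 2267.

Using repeated division by 2:
2267 ÷ 2 = 1133 remainder 1
1133 ÷ 2 = 566 remainder 1
566 ÷ 2 = 283 remainder 0
283 ÷ 2 = 141 remainder 1
141 ÷ 2 = 70 remainder 1
70 ÷ 2 = 35 remainder 0
35 ÷ 2 = 17 remainder 1
17 ÷ 2 = 8 remainder 1
8 ÷ 2 = 4 remainder 0
4 ÷ 2 = 2 remainder 0
2 ÷ 2 = 1 remainder 0
1 ÷ 2 = 0 remainder 1
Reading remainders bottom to top: 100011011011



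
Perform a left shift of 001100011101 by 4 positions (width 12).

Original: 001100011101 (decimal 797)
Shift left by 4 positions
Append 4 zeros on the right and drop the 4 high bits that overflow the 12-bit width
Result: 000111010000 (decimal 464)
Equivalent: 797 << 4 = 797 × 2^4 = 12752, truncated to 12 bits = 464



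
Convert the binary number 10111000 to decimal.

Sum of powers of 2 for each 1-bit:
2^3 + 2^4 + 2^5 + 2^7
= 8 + 16 + 32 + 128
= 184



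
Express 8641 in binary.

Using repeated division by 2:
8641 ÷ 2 = 4320 remainder 1
4320 ÷ 2 = 2160 remainder 0
2160 ÷ 2 = 1080 remainder 0
1080 ÷ 2 = 540 remainder 0
540 ÷ 2 = 270 remainder 0
270 ÷ 2 = 135 remainder 0
135 ÷ 2 = 67 remainder 1
67 ÷ 2 = 33 remainder 1
33 ÷ 2 = 16 remainder 1
16 ÷ 2 = 8 remainder 0
8 ÷ 2 = 4 remainder 0
4 ÷ 2 = 2 remainder 0
2 ÷ 2 = 1 remainder 0
1 ÷ 2 = 0 remainder 1
Reading remainders bottom to top: 10000111000001



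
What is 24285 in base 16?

Using repeated division by 16 (digits 10–15 are A–F):
24285 ÷ 16 = 1517 remainder 13 (D)
1517 ÷ 16 = 94 remainder 13 (D)
94 ÷ 16 = 5 remainder 14 (E)
5 ÷ 16 = 0 remainder 5
Reading remainders bottom to top: 5EDD



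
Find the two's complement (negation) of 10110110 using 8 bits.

Original (sign bit 1, negative): 10110110
Step 1 - Invert all bits: 01001001
Step 2 - Add 1: 01001010
Verification: 10110110 + 01001010 = 100000000; discarding the end carry (carry out of the top bit) leaves the 8-bit value 00000000, as required for x + (-x)



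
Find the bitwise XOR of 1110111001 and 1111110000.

XOR: 1 when bits differ
  1110111001
^ 1111110000
------------
  0001001001
Decimal: 953 ^ 1008 = 73



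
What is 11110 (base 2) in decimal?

Sum of powers of 2 for each 1-bit:
2^1 + 2^2 + 2^3 + 2^4
= 2 + 4 + 8 + 16
= 30



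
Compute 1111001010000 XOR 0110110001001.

XOR: 1 when bits differ
  1111001010000
^ 0110110001001
---------------
  1001111011001
Decimal: 7760 ^ 3465 = 5081



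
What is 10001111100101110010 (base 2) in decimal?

Sum of powers of 2 for each 1-bit:
2^1 + 2^4 + 2^5 + 2^6 + 2^8 + 2^11 + 2^12 + 2^13 + 2^14 + 2^15 + 2^19
= 2 + 16 + 32 + 64 + 256 + 2048 + 4096 + 8192 + 16384 + 32768 + 524288
= 588146



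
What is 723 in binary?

Using repeated division by 2:
723 ÷ 2 = 361 remainder 1
361 ÷ 2 = 180 remainder 1
180 ÷ 2 = 90 remainder 0
90 ÷ 2 = 45 remainder 0
45 ÷ 2 = 22 remainder 1
22 ÷ 2 = 11 remainder 0
11 ÷ 2 = 5 remainder 1
5 ÷ 2 = 2 remainder 1
2 ÷ 2 = 1 remainder 0
1 ÷ 2 = 0 remainder 1
Reading remainders bottom to top: 1011010011



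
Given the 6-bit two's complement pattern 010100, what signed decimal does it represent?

Binary: 010100
Sign bit: 0 (non-negative)
Read directly as an unsigned value:
010100 = 16 + 4 = 20
Value: 20



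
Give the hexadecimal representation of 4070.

Using repeated division by 16 (digits 10–15 are A–F):
4070 ÷ 16 = 254 remainder 6
254 ÷ 16 = 15 remainder 14 (E)
15 ÷ 16 = 0 remainder 15 (F)
Reading remainders bottom to top: FE6



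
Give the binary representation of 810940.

Using repeated division by 2:
810940 ÷ 2 = 405470 remainder 0
405470 ÷ 2 = 202735 remainder 0
202735 ÷ 2 = 101367 remainder 1
101367 ÷ 2 = 50683 remainder 1
50683 ÷ 2 = 25341 remainder 1
25341 ÷ 2 = 12670 remainder 1
12670 ÷ 2 = 6335 remainder 0
6335 ÷ 2 = 3167 remainder 1
3167 ÷ 2 = 1583 remainder 1
1583 ÷ 2 = 791 remainder 1
791 ÷ 2 = 395 remainder 1
395 ÷ 2 = 197 remainder 1
197 ÷ 2 = 98 remainder 1
98 ÷ 2 = 49 remainder 0
49 ÷ 2 = 24 remainder 1
24 ÷ 2 = 12 remainder 0
12 ÷ 2 = 6 remainder 0
6 ÷ 2 = 3 remainder 0
3 ÷ 2 = 1 remainder 1
1 ÷ 2 = 0 remainder 1
Reading remainders bottom to top: 11000101111110111100



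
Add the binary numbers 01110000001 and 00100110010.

Add column by column from the right: bit + bit + carry-in; write the sum mod 2, carry 1 when the sum is 2 or 3.
carry:  11000000000
        01110000001
+       00100110010
-------------------
       010010110011
(the carry out of the leftmost column, 0, becomes the leading bit)
Decimal check:
  01110000001 = 512 + 256 + 128 + 1 = 897
  00100110010 = 256 + 32 + 16 + 2 = 306
  897 + 306 = 1203, and 010010110011 = 1024 + 128 + 32 + 16 + 2 + 1 = 1203 ✓



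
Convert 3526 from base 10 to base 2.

Using repeated division by 2:
3526 ÷ 2 = 1763 remainder 0
1763 ÷ 2 = 881 remainder 1
881 ÷ 2 = 440 remainder 1
440 ÷ 2 = 220 remainder 0
220 ÷ 2 = 110 remainder 0
110 ÷ 2 = 55 remainder 0
55 ÷ 2 = 27 remainder 1
27 ÷ 2 = 13 remainder 1
13 ÷ 2 = 6 remainder 1
6 ÷ 2 = 3 remainder 0
3 ÷ 2 = 1 remainder 1
1 ÷ 2 = 0 remainder 1
Reading remainders bottom to top: 110111000110



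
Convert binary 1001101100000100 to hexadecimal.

Group into 4-bit nibbles from right:
  1001 = 9
  1011 = B
  0000 = 0
  0100 = 4
Result: 9B04



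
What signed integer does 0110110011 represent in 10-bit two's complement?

Binary: 0110110011
Sign bit: 0 (non-negative)
Read directly as an unsigned value:
0110110011 = 256 + 128 + 32 + 16 + 2 + 1 = 435
Value: 435



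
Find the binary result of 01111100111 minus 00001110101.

Method 1 - Direct subtraction (column by column from the right: bit − bit − borrow-in; if negative, add 2 and borrow 1 from the next column):
borrow: 00011100000
        01111100111
-       00001110101
-------------------
        01101110010

Method 2 - Add two's complement:
Two's complement of 00001110101: invert → 11110001010, add 1 → 11110001011
  01111100111
+ 11110001011
-------------
 101101110010  (end carry out of the top bit = 1)
Discarding the end carry: 01101110010
Decimal check:
  01111100111 = 512 + 256 + 128 + 64 + 32 + 4 + 2 + 1 = 999
  00001110101 = 64 + 32 + 16 + 4 + 1 = 117
  999 - 117 = 882, and 01101110010 = 512 + 256 + 64 + 32 + 16 + 2 = 882 ✓



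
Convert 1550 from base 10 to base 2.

Using repeated division by 2:
1550 ÷ 2 = 775 remainder 0
775 ÷ 2 = 387 remainder 1
387 ÷ 2 = 193 remainder 1
193 ÷ 2 = 96 remainder 1
96 ÷ 2 = 48 remainder 0
48 ÷ 2 = 24 remainder 0
24 ÷ 2 = 12 remainder 0
12 ÷ 2 = 6 remainder 0
6 ÷ 2 = 3 remainder 0
3 ÷ 2 = 1 remainder 1
1 ÷ 2 = 0 remainder 1
Reading remainders bottom to top: 11000001110



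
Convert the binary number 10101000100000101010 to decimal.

Sum of powers of 2 for each 1-bit:
2^1 + 2^3 + 2^5 + 2^11 + 2^15 + 2^17 + 2^19
= 2 + 8 + 32 + 2048 + 32768 + 131072 + 524288
= 690218



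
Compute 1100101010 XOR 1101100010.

XOR: 1 when bits differ
  1100101010
^ 1101100010
------------
  0001001000
Decimal: 810 ^ 866 = 72



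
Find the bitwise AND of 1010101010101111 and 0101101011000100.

AND: 1 only when both bits are 1
  1010101010101111
& 0101101011000100
------------------
  0000101010000100
Decimal: 43695 & 23236 = 2692



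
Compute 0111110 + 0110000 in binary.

Add column by column from the right: bit + bit + carry-in; write the sum mod 2, carry 1 when the sum is 2 or 3.
carry:  1100000
        0111110
+       0110000
---------------
       01101110
(the carry out of the leftmost column, 0, becomes the leading bit)
Decimal check:
  0111110 = 32 + 16 + 8 + 4 + 2 = 62
  0110000 = 32 + 16 = 48
  62 + 48 = 110, and 01101110 = 64 + 32 + 8 + 4 + 2 = 110 ✓



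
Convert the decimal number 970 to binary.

Using repeated division by 2:
970 ÷ 2 = 485 remainder 0
485 ÷ 2 = 242 remainder 1
242 ÷ 2 = 121 remainder 0
121 ÷ 2 = 60 remainder 1
60 ÷ 2 = 30 remainder 0
30 ÷ 2 = 15 remainder 0
15 ÷ 2 = 7 remainder 1
7 ÷ 2 = 3 remainder 1
3 ÷ 2 = 1 remainder 1
1 ÷ 2 = 0 remainder 1
Reading remainders bottom to top: 1111001010



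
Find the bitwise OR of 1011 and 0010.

OR: 1 when either bit is 1
  1011
| 0010
------
  1011
Decimal: 11 | 2 = 11



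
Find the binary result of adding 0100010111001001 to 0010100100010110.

Add column by column from the right: bit + bit + carry-in; write the sum mod 2, carry 1 when the sum is 2 or 3.
carry:  0000001000000000
        0100010111001001
+       0010100100010110
------------------------
       00110111011011111
(the carry out of the leftmost column, 0, becomes the leading bit)
Decimal check:
  0100010111001001 = 16384 + 1024 + 256 + 128 + 64 + 8 + 1 = 17865
  0010100100010110 = 8192 + 2048 + 256 + 16 + 4 + 2 = 10518
  17865 + 10518 = 28383, and 00110111011011111 = 16384 + 8192 + 2048 + 1024 + 512 + 128 + 64 + 16 + 8 + 4 + 2 + 1 = 28383 ✓



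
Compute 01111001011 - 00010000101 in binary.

Method 1 - Direct subtraction (column by column from the right: bit − bit − borrow-in; if negative, add 2 and borrow 1 from the next column):
borrow: 00000001000
        01111001011
-       00010000101
-------------------
        01101000110

Method 2 - Add two's complement:
Two's complement of 00010000101: invert → 11101111010, add 1 → 11101111011
  01111001011
+ 11101111011
-------------
 101101000110  (end carry out of the top bit = 1)
Discarding the end carry: 01101000110
Decimal check:
  01111001011 = 512 + 256 + 128 + 64 + 8 + 2 + 1 = 971
  00010000101 = 128 + 4 + 1 = 133
  971 - 133 = 838, and 01101000110 = 512 + 256 + 64 + 4 + 2 = 838 ✓



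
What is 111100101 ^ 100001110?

XOR: 1 when bits differ
  111100101
^ 100001110
-----------
  011101011
Decimal: 485 ^ 270 = 235



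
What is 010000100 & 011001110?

AND: 1 only when both bits are 1
  010000100
& 011001110
-----------
  010000100
Decimal: 132 & 206 = 132



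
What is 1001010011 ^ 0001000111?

XOR: 1 when bits differ
  1001010011
^ 0001000111
------------
  1000010100
Decimal: 595 ^ 71 = 532



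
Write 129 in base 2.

Using repeated division by 2:
129 ÷ 2 = 64 remainder 1
64 ÷ 2 = 32 remainder 0
32 ÷ 2 = 16 remainder 0
16 ÷ 2 = 8 remainder 0
8 ÷ 2 = 4 remainder 0
4 ÷ 2 = 2 remainder 0
2 ÷ 2 = 1 remainder 0
1 ÷ 2 = 0 remainder 1
Reading remainders bottom to top: 10000001



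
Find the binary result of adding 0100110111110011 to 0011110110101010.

Add column by column from the right: bit + bit + carry-in; write the sum mod 2, carry 1 when the sum is 2 or 3.
carry:  1111101111000100
        0100110111110011
+       0011110110101010
------------------------
       01000101110011101
(the carry out of the leftmost column, 0, becomes the leading bit)
Decimal check:
  0100110111110011 = 16384 + 2048 + 1024 + 256 + 128 + 64 + 32 + 16 + 2 + 1 = 19955
  0011110110101010 = 8192 + 4096 + 2048 + 1024 + 256 + 128 + 32 + 8 + 2 = 15786
  19955 + 15786 = 35741, and 01000101110011101 = 32768 + 2048 + 512 + 256 + 128 + 16 + 8 + 4 + 1 = 35741 ✓



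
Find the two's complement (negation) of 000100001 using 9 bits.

Original: 000100001
Step 1 - Invert all bits: 111011110
Step 2 - Add 1: 111011111
Verification: 000100001 + 111011111 = 1000000000; discarding the end carry (carry out of the top bit) leaves the 9-bit value 000000000, as required for x + (-x)



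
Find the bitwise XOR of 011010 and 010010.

XOR: 1 when bits differ
  011010
^ 010010
--------
  001000
Decimal: 26 ^ 18 = 8



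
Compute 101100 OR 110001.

OR: 1 when either bit is 1
  101100
| 110001
--------
  111101
Decimal: 44 | 49 = 61



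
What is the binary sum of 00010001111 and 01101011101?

Add column by column from the right: bit + bit + carry-in; write the sum mod 2, carry 1 when the sum is 2 or 3.
carry:  00000111110
        00010001111
+       01101011101
-------------------
       001111101100
(the carry out of the leftmost column, 0, becomes the leading bit)
Decimal check:
  00010001111 = 128 + 8 + 4 + 2 + 1 = 143
  01101011101 = 512 + 256 + 64 + 16 + 8 + 4 + 1 = 861
  143 + 861 = 1004, and 001111101100 = 512 + 256 + 128 + 64 + 32 + 8 + 4 = 1004 ✓



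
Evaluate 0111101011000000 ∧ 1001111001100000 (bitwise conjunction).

AND: 1 only when both bits are 1
  0111101011000000
& 1001111001100000
------------------
  0001101001000000
Decimal: 31424 & 40544 = 6720



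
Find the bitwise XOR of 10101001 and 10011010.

XOR: 1 when bits differ
  10101001
^ 10011010
----------
  00110011
Decimal: 169 ^ 154 = 51



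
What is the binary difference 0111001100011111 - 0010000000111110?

Method 1 - Direct subtraction (column by column from the right: bit − bit − borrow-in; if negative, add 2 and borrow 1 from the next column):
borrow: 0000000111000000
        0111001100011111
-       0010000000111110
------------------------
        0101001011100001

Method 2 - Add two's complement:
Two's complement of 0010000000111110: invert → 1101111111000001, add 1 → 1101111111000010
  0111001100011111
+ 1101111111000010
------------------
 10101001011100001  (end carry out of the top bit = 1)
Discarding the end carry: 0101001011100001
Decimal check:
  0111001100011111 = 16384 + 8192 + 4096 + 512 + 256 + 16 + 8 + 4 + 2 + 1 = 29471
  0010000000111110 = 8192 + 32 + 16 + 8 + 4 + 2 = 8254
  29471 - 8254 = 21217, and 0101001011100001 = 16384 + 4096 + 512 + 128 + 64 + 32 + 1 = 21217 ✓



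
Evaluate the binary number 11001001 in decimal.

Sum of powers of 2 for each 1-bit:
2^0 + 2^3 + 2^6 + 2^7
= 1 + 8 + 64 + 128
= 201



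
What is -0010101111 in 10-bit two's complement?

Original: 0010101111
Step 1 - Invert all bits: 1101010000
Step 2 - Add 1: 1101010001
Verification: 0010101111 + 1101010001 = 10000000000; discarding the end carry (carry out of the top bit) leaves the 10-bit value 0000000000, as required for x + (-x)



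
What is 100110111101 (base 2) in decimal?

Sum of powers of 2 for each 1-bit:
2^0 + 2^2 + 2^3 + 2^4 + 2^5 + 2^7 + 2^8 + 2^11
= 1 + 4 + 8 + 16 + 32 + 128 + 256 + 2048
= 2493



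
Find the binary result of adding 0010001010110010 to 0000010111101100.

Add column by column from the right: bit + bit + carry-in; write the sum mod 2, carry 1 when the sum is 2 or 3.
carry:  0000111111000000
        0010001010110010
+       0000010111101100
------------------------
       00010100010011110
(the carry out of the leftmost column, 0, becomes the leading bit)
Decimal check:
  0010001010110010 = 8192 + 512 + 128 + 32 + 16 + 2 = 8882
  0000010111101100 = 1024 + 256 + 128 + 64 + 32 + 8 + 4 = 1516
  8882 + 1516 = 10398, and 00010100010011110 = 8192 + 2048 + 128 + 16 + 8 + 4 + 2 = 10398 ✓



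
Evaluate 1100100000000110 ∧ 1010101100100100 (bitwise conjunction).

AND: 1 only when both bits are 1
  1100100000000110
& 1010101100100100
------------------
  1000100000000100
Decimal: 51206 & 43812 = 34820



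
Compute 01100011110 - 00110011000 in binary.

Method 1 - Direct subtraction (column by column from the right: bit − bit − borrow-in; if negative, add 2 and borrow 1 from the next column):
borrow: 01100000000
        01100011110
-       00110011000
-------------------
        00110000110

Method 2 - Add two's complement:
Two's complement of 00110011000: invert → 11001100111, add 1 → 11001101000
  01100011110
+ 11001101000
-------------
 100110000110  (end carry out of the top bit = 1)
Discarding the end carry: 00110000110
Decimal check:
  01100011110 = 512 + 256 + 16 + 8 + 4 + 2 = 798
  00110011000 = 256 + 128 + 16 + 8 = 408
  798 - 408 = 390, and 00110000110 = 256 + 128 + 4 + 2 = 390 ✓



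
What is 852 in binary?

Using repeated division by 2:
852 ÷ 2 = 426 remainder 0
426 ÷ 2 = 213 remainder 0
213 ÷ 2 = 106 remainder 1
106 ÷ 2 = 53 remainder 0
53 ÷ 2 = 26 remainder 1
26 ÷ 2 = 13 remainder 0
13 ÷ 2 = 6 remainder 1
6 ÷ 2 = 3 remainder 0
3 ÷ 2 = 1 remainder 1
1 ÷ 2 = 0 remainder 1
Reading remainders bottom to top: 1101010100



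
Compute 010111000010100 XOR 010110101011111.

XOR: 1 when bits differ
  010111000010100
^ 010110101011111
-----------------
  000001101001011
Decimal: 11796 ^ 11615 = 843



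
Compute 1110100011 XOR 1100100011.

XOR: 1 when bits differ
  1110100011
^ 1100100011
------------
  0010000000
Decimal: 931 ^ 803 = 128



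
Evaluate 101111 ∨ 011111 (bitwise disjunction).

OR: 1 when either bit is 1
  101111
| 011111
--------
  111111
Decimal: 47 | 31 = 63



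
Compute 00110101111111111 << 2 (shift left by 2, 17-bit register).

Original: 00110101111111111 (decimal 27647)
Shift left by 2 positions
Append 2 zeros on the right
Result: 11010111111111100 (decimal 110588)
Equivalent: 27647 << 2 = 27647 × 2^2 = 110588



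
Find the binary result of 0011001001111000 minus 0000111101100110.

Method 1 - Direct subtraction (column by column from the right: bit − bit − borrow-in; if negative, add 2 and borrow 1 from the next column):
borrow: 0001111000001100
        0011001001111000
-       0000111101100110
------------------------
        0010001100010010

Method 2 - Add two's complement:
Two's complement of 0000111101100110: invert → 1111000010011001, add 1 → 1111000010011010
  0011001001111000
+ 1111000010011010
------------------
 10010001100010010  (end carry out of the top bit = 1)
Discarding the end carry: 0010001100010010
Decimal check:
  0011001001111000 = 8192 + 4096 + 512 + 64 + 32 + 16 + 8 = 12920
  0000111101100110 = 2048 + 1024 + 512 + 256 + 64 + 32 + 4 + 2 = 3942
  12920 - 3942 = 8978, and 0010001100010010 = 8192 + 512 + 256 + 16 + 2 = 8978 ✓



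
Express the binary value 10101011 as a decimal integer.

Sum of powers of 2 for each 1-bit:
2^0 + 2^1 + 2^3 + 2^5 + 2^7
= 1 + 2 + 8 + 32 + 128
= 171



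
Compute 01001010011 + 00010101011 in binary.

Add column by column from the right: bit + bit + carry-in; write the sum mod 2, carry 1 when the sum is 2 or 3.
carry:  00000000110
        01001010011
+       00010101011
-------------------
       001011111110
(the carry out of the leftmost column, 0, becomes the leading bit)
Decimal check:
  01001010011 = 512 + 64 + 16 + 2 + 1 = 595
  00010101011 = 128 + 32 + 8 + 2 + 1 = 171
  595 + 171 = 766, and 001011111110 = 512 + 128 + 64 + 32 + 16 + 8 + 4 + 2 = 766 ✓



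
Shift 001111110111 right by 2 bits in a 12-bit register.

Original: 001111110111 (decimal 1015)
Shift right by 2 positions
Drop the 2 low bits; fill with zeros on the left
Result: 000011111101 (decimal 253)
Equivalent: 1015 >> 2 = 1015 ÷ 2^2 = 253



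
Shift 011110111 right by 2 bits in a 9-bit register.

Original: 011110111 (decimal 247)
Shift right by 2 positions
Drop the 2 low bits; fill with zeros on the left
Result: 000111101 (decimal 61)
Equivalent: 247 >> 2 = 247 ÷ 2^2 = 61



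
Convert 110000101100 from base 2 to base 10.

Sum of powers of 2 for each 1-bit:
2^2 + 2^3 + 2^5 + 2^10 + 2^11
= 4 + 8 + 32 + 1024 + 2048
= 3116



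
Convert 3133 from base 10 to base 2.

Using repeated division by 2:
3133 ÷ 2 = 1566 remainder 1
1566 ÷ 2 = 783 remainder 0
783 ÷ 2 = 391 remainder 1
391 ÷ 2 = 195 remainder 1
195 ÷ 2 = 97 remainder 1
97 ÷ 2 = 48 remainder 1
48 ÷ 2 = 24 remainder 0
24 ÷ 2 = 12 remainder 0
12 ÷ 2 = 6 remainder 0
6 ÷ 2 = 3 remainder 0
3 ÷ 2 = 1 remainder 1
1 ÷ 2 = 0 remainder 1
Reading remainders bottom to top: 110000111101



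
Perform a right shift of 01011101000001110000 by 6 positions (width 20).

Original: 01011101000001110000 (decimal 381040)
Shift right by 6 positions
Drop the 6 low bits; fill with zeros on the left
Result: 00000001011101000001 (decimal 5953)
Equivalent: 381040 >> 6 = 381040 ÷ 2^6 = 5953



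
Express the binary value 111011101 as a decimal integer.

Sum of powers of 2 for each 1-bit:
2^0 + 2^2 + 2^3 + 2^4 + 2^6 + 2^7 + 2^8
= 1 + 4 + 8 + 16 + 64 + 128 + 256
= 477



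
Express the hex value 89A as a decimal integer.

Expand by place value (powers of 16):
Digit values: A = 10
89A = 8 × 16^2 + 9 × 16^1 + 10 × 16^0
= 8 × 256 + 9 × 16 + 10 × 1
= 2048 + 144 + 10
= 2202



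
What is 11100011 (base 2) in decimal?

Sum of powers of 2 for each 1-bit:
2^0 + 2^1 + 2^5 + 2^6 + 2^7
= 1 + 2 + 32 + 64 + 128
= 227



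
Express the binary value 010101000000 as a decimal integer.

Sum of powers of 2 for each 1-bit:
2^6 + 2^8 + 2^10
= 64 + 256 + 1024
= 1344



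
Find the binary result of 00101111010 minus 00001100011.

Method 1 - Direct subtraction (column by column from the right: bit − bit − borrow-in; if negative, add 2 and borrow 1 from the next column):
borrow: 00000001110
        00101111010
-       00001100011
-------------------
        00100010111

Method 2 - Add two's complement:
Two's complement of 00001100011: invert → 11110011100, add 1 → 11110011101
  00101111010
+ 11110011101
-------------
 100100010111  (end carry out of the top bit = 1)
Discarding the end carry: 00100010111
Decimal check:
  00101111010 = 256 + 64 + 32 + 16 + 8 + 2 = 378
  00001100011 = 64 + 32 + 2 + 1 = 99
  378 - 99 = 279, and 00100010111 = 256 + 16 + 4 + 2 + 1 = 279 ✓



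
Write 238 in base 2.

Using repeated division by 2:
238 ÷ 2 = 119 remainder 0
119 ÷ 2 = 59 remainder 1
59 ÷ 2 = 29 remainder 1
29 ÷ 2 = 14 remainder 1
14 ÷ 2 = 7 remainder 0
7 ÷ 2 = 3 remainder 1
3 ÷ 2 = 1 remainder 1
1 ÷ 2 = 0 remainder 1
Reading remainders bottom to top: 11101110

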